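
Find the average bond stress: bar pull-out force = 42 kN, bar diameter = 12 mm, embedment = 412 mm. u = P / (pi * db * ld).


u = P / (pi * db * ld)
= 42 * 1000 / (pi * 12 * 412)
= 2.704 MPa

2.704


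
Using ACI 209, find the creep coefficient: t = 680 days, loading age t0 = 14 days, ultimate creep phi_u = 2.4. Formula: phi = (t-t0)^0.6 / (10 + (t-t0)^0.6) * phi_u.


dt = 680 - 14 = 666
phi = 666^0.6 / (10 + 666^0.6) * 2.4
= 1.996

1.996


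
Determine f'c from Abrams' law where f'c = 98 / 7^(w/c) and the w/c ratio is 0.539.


f'c = 98 / 7^0.539
= 98 / 2.854
= 34.33 MPa

34.33


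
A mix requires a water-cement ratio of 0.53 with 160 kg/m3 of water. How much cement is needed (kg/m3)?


Cement = water / (w/c)
= 160 / 0.53
= 301.9 kg/m3

301.9


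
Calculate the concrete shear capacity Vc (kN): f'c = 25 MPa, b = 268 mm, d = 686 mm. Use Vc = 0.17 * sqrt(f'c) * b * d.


Vc = 0.17 * sqrt(25) * 268 * 686 / 1000
= 156.27 kN

156.27


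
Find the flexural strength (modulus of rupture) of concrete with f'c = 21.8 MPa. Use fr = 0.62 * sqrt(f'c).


fr = 0.62 * sqrt(21.8)
= 2.895 MPa

2.895


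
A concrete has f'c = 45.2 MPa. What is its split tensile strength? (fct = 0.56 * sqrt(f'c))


fct = 0.56 * sqrt(45.2)
= 0.56 * 6.723
= 3.765 MPa

3.765


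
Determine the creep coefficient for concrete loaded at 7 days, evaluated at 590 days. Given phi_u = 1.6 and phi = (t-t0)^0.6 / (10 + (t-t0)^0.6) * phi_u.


dt = 590 - 7 = 583
phi = 583^0.6 / (10 + 583^0.6) * 1.6
= 1.312

1.312


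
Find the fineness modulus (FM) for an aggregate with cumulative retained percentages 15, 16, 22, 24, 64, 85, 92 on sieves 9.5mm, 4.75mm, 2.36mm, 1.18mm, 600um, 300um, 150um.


FM = sum(cumulative % retained) / 100
= 318 / 100
= 3.18

3.18


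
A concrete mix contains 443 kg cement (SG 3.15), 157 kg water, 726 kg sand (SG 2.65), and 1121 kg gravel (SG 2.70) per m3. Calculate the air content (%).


Vol cement = 443 / (3.15 * 1000) = 0.140635 m3
Vol water = 157 / 1000 = 0.157 m3
Vol sand = 726 / (2.65 * 1000) = 0.273962 m3
Vol gravel = 1121 / (2.70 * 1000) = 0.415185 m3
Total solid + water volume = 0.986782 m3
Air = (1 - 0.986782) * 100 = 1.32%

1.32


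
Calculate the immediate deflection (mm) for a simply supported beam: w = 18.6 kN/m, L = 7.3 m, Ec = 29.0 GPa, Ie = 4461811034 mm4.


Convert: L = 7.3 m = 7300 mm, Ec = 29.0 GPa = 29000 MPa
delta = 5 * 18.6 * 7300^4 / (384 * 29000 * 4461811034)
= 5.32 mm

5.32


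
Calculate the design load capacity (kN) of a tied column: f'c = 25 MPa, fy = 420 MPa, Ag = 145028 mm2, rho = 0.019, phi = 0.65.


Ast = rho * Ag = 0.019 * 145028 = 2755.532 mm2
phi*Pn = 0.65 * 0.80 * (0.85 * 25 * (145028 - 2755.532) + 420 * 2755.532) / 1000
= 2173.92 kN

2173.92


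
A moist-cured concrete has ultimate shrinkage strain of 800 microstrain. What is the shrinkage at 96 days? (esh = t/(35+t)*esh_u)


esh(96) = 96 / (35 + 96) * 800
= 96 / 131 * 800
= 586.3 microstrain

586.3


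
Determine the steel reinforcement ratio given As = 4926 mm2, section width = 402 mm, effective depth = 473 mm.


rho = As / (b * d)
= 4926 / (402 * 473)
= 0.0259

0.0259


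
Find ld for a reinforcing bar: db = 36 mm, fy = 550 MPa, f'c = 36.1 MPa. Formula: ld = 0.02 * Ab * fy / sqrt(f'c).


Ab = pi * 36^2 / 4 = 1017.876 mm2
ld = 0.02 * 1017.876 * 550 / sqrt(36.1)
= 1863.5 mm

1863.5


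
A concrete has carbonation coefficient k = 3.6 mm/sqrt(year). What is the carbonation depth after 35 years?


depth = k * sqrt(t)
= 3.6 * sqrt(35)
= 21.3 mm

21.3


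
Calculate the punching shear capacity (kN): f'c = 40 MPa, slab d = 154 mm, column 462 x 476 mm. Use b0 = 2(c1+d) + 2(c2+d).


b0 = 2*(462 + 154) + 2*(476 + 154) = 2492 mm
Vc = 0.33 * sqrt(40) * 2492 * 154 / 1000
= 800.96 kN

800.96


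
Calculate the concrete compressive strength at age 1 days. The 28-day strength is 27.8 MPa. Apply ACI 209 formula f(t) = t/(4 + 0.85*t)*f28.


f(1) = 1 / (4 + 0.85 * 1) * 27.8
= 1 / 4.85 * 27.8
= 5.73 MPa

5.73


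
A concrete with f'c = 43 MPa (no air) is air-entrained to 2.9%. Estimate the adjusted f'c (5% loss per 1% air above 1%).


Strength loss = (2.9 - 1) * 5 = 9.5%
f'c = 43 * (1 - 9.5/100)
= 38.91 MPa

38.91


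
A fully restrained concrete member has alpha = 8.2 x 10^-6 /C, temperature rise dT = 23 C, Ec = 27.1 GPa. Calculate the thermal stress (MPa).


sigma = alpha * dT * Ec
= 8.2e-6 * 23 * 27.1 * 1000
= 5.111 MPa

5.111


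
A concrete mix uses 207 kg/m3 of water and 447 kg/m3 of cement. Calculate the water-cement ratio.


w/c = water / cement
w/c = 207 / 447 = 0.463

0.463


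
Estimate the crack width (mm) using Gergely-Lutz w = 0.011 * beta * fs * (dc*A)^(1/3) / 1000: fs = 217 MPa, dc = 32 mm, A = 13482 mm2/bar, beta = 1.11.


w = 0.011 * beta * fs * (dc * A)^(1/3) / 1000
= 0.011 * 1.11 * 217 * (32 * 13482)^(1/3) / 1000
= 0.2 mm

0.2


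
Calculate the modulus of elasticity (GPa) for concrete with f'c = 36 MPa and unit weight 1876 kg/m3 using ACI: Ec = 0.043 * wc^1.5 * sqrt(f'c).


Ec = 0.043 * 1876^1.5 * sqrt(36) / 1000
= 20.96 GPa

20.96


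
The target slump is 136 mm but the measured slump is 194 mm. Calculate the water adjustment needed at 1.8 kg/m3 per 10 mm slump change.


Difference = 136 - 194 = -58 mm
Water adjustment = -58 * 1.8 / 10 = -10.4 kg/m3

-10.4


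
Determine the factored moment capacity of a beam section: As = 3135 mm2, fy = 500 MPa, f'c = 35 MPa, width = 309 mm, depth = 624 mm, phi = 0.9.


a = As * fy / (0.85 * f'c * b)
= 3135 * 500 / (0.85 * 35 * 309)
= 170.5148 mm
Mn = As * fy * (d - a/2) / 10^6
= 844.479 kN-m
phi*Mn = 0.9 * 844.479 = 760.03 kN-m

760.03


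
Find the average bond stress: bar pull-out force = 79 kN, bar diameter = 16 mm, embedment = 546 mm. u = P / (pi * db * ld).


u = P / (pi * db * ld)
= 79 * 1000 / (pi * 16 * 546)
= 2.878 MPa

2.878


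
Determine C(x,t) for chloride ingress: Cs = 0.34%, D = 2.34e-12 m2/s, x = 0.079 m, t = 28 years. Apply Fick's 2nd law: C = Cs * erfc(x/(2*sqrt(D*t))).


t_seconds = 28 * 365.25 * 24 * 3600 = 883612800.0 s
arg = 0.079 / (2 * sqrt(2.34e-12 * 883612800.0))
= 0.8687
erfc(0.8687) = 0.2193
C = 0.34 * 0.2193 = 0.0745%

0.0745


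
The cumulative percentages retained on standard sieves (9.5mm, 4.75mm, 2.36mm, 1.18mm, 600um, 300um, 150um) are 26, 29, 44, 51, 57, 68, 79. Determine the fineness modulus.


FM = sum(cumulative % retained) / 100
= 354 / 100
= 3.54

3.54


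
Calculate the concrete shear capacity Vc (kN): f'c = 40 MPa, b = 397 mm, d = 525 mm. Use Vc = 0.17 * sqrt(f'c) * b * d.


Vc = 0.17 * sqrt(40) * 397 * 525 / 1000
= 224.09 kN

224.09


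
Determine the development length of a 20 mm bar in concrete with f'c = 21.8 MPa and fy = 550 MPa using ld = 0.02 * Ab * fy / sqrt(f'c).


Ab = pi * 20^2 / 4 = 314.159 mm2
ld = 0.02 * 314.159 * 550 / sqrt(21.8)
= 740.1 mm

740.1


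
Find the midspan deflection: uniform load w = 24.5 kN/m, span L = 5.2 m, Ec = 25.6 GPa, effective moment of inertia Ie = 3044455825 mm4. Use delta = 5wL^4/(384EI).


Convert: L = 5.2 m = 5200 mm, Ec = 25.6 GPa = 25600 MPa
delta = 5 * 24.5 * 5200^4 / (384 * 25600 * 3044455825)
= 2.99 mm

2.99


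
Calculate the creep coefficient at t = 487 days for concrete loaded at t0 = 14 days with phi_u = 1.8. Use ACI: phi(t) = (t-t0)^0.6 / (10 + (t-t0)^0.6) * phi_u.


dt = 487 - 14 = 473
phi = 473^0.6 / (10 + 473^0.6) * 1.8
= 1.442

1.442


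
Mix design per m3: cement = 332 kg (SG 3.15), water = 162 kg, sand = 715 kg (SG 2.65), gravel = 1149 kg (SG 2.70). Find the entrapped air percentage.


Vol cement = 332 / (3.15 * 1000) = 0.105397 m3
Vol water = 162 / 1000 = 0.162 m3
Vol sand = 715 / (2.65 * 1000) = 0.269811 m3
Vol gravel = 1149 / (2.70 * 1000) = 0.425556 m3
Total solid + water volume = 0.962764 m3
Air = (1 - 0.962764) * 100 = 3.72%

3.72


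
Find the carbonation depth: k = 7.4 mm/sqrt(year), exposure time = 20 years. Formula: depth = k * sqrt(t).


depth = k * sqrt(t)
= 7.4 * sqrt(20)
= 33.09 mm

33.09


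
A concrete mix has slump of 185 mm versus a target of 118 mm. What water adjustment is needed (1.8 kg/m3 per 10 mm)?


Difference = 118 - 185 = -67 mm
Water adjustment = -67 * 1.8 / 10 = -12.1 kg/m3

-12.1


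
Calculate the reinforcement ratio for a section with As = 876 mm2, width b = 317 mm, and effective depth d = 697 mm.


rho = As / (b * d)
= 876 / (317 * 697)
= 0.004

0.004


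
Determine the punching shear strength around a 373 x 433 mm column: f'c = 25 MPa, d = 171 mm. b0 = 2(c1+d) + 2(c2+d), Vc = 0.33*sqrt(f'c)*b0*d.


b0 = 2*(373 + 171) + 2*(433 + 171) = 2296 mm
Vc = 0.33 * sqrt(25) * 2296 * 171 / 1000
= 647.82 kN

647.82


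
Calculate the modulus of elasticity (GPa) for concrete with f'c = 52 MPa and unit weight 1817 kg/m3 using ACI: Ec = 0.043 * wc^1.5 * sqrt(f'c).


Ec = 0.043 * 1817^1.5 * sqrt(52) / 1000
= 24.02 GPa

24.02


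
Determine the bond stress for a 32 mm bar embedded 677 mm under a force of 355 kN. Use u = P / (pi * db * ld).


u = P / (pi * db * ld)
= 355 * 1000 / (pi * 32 * 677)
= 5.216 MPa

5.216


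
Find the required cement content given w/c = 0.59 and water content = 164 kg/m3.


Cement = water / (w/c)
= 164 / 0.59
= 278.0 kg/m3

278.0


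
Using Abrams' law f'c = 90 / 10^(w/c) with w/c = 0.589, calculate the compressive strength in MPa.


f'c = 90 / 10^0.589
= 90 / 3.882
= 23.19 MPa

23.19


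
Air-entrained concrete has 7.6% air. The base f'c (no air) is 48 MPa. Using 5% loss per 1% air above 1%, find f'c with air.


Strength loss = (7.6 - 1) * 5 = 33.0%
f'c = 48 * (1 - 33.0/100)
= 32.16 MPa

32.16


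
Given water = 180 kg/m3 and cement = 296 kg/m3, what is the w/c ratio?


w/c = water / cement
w/c = 180 / 296 = 0.608

0.608


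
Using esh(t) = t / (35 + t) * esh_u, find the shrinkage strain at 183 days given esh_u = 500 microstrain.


esh(183) = 183 / (35 + 183) * 500
= 183 / 218 * 500
= 419.7 microstrain

419.7


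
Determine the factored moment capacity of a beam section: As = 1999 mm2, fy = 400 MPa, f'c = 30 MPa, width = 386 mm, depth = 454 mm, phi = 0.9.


a = As * fy / (0.85 * f'c * b)
= 1999 * 400 / (0.85 * 30 * 386)
= 81.2354 mm
Mn = As * fy * (d - a/2) / 10^6
= 330.5405 kN-m
phi*Mn = 0.9 * 330.5405 = 297.49 kN-m

297.49


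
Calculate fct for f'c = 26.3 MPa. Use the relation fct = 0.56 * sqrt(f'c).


fct = 0.56 * sqrt(26.3)
= 0.56 * 5.128
= 2.872 MPa

2.872


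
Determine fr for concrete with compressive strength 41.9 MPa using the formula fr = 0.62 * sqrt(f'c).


fr = 0.62 * sqrt(41.9)
= 4.013 MPa

4.013


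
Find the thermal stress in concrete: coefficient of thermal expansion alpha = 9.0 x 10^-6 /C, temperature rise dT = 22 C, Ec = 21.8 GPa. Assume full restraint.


sigma = alpha * dT * Ec
= 9.0e-6 * 22 * 21.8 * 1000
= 4.316 MPa

4.316


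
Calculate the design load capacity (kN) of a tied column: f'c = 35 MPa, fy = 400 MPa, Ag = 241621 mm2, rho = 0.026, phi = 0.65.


Ast = rho * Ag = 0.026 * 241621 = 6282.146 mm2
phi*Pn = 0.65 * 0.80 * (0.85 * 35 * (241621 - 6282.146) + 400 * 6282.146) / 1000
= 4947.38 kN

4947.38


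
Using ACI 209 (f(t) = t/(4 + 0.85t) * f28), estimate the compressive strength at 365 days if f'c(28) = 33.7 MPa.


f(365) = 365 / (4 + 0.85 * 365) * 33.7
= 365 / 314.25 * 33.7
= 39.14 MPa

39.14


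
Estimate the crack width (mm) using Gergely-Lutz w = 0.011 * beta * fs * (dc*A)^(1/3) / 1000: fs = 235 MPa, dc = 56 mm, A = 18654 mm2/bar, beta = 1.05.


w = 0.011 * beta * fs * (dc * A)^(1/3) / 1000
= 0.011 * 1.05 * 235 * (56 * 18654)^(1/3) / 1000
= 0.275 mm

0.275


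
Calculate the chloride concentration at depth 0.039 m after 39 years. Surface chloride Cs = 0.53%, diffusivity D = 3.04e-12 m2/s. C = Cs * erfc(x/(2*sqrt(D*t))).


t_seconds = 39 * 365.25 * 24 * 3600 = 1230746400.0 s
arg = 0.039 / (2 * sqrt(3.04e-12 * 1230746400.0))
= 0.3188
erfc(0.3188) = 0.6521
C = 0.53 * 0.6521 = 0.3456%

0.3456


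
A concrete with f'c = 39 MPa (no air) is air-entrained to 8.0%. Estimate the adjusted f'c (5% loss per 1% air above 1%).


Strength loss = (8.0 - 1) * 5 = 35.0%
f'c = 39 * (1 - 35.0/100)
= 25.35 MPa

25.35


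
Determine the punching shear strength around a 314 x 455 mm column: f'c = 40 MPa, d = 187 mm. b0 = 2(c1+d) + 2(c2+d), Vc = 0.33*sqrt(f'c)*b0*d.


b0 = 2*(314 + 187) + 2*(455 + 187) = 2286 mm
Vc = 0.33 * sqrt(40) * 2286 * 187 / 1000
= 892.2 kN

892.2


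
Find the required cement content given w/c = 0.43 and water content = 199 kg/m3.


Cement = water / (w/c)
= 199 / 0.43
= 462.8 kg/m3

462.8


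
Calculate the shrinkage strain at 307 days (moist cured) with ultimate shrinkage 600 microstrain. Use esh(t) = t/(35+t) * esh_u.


esh(307) = 307 / (35 + 307) * 600
= 307 / 342 * 600
= 538.6 microstrain

538.6


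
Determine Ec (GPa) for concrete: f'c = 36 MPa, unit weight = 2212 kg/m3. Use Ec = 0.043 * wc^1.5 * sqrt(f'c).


Ec = 0.043 * 2212^1.5 * sqrt(36) / 1000
= 26.84 GPa

26.84


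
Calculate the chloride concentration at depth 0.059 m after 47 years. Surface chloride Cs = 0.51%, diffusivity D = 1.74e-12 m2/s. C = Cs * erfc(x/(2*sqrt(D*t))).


t_seconds = 47 * 365.25 * 24 * 3600 = 1483207200.0 s
arg = 0.059 / (2 * sqrt(1.74e-12 * 1483207200.0))
= 0.5807
erfc(0.5807) = 0.4115
C = 0.51 * 0.4115 = 0.2099%

0.2099


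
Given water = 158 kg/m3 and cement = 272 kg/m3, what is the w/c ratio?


w/c = water / cement
w/c = 158 / 272 = 0.581

0.581


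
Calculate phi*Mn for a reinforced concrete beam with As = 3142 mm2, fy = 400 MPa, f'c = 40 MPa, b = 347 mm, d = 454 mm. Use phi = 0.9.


a = As * fy / (0.85 * f'c * b)
= 3142 * 400 / (0.85 * 40 * 347)
= 106.5265 mm
Mn = As * fy * (d - a/2) / 10^6
= 503.6459 kN-m
phi*Mn = 0.9 * 503.6459 = 453.28 kN-m

453.28


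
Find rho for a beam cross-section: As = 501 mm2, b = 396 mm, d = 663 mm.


rho = As / (b * d)
= 501 / (396 * 663)
= 0.0019

0.0019


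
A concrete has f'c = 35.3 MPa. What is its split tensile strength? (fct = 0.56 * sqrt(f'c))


fct = 0.56 * sqrt(35.3)
= 0.56 * 5.941
= 3.327 MPa

3.327


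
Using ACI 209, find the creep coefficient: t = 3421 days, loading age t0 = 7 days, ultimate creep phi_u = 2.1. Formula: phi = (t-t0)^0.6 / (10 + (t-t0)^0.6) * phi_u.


dt = 3421 - 7 = 3414
phi = 3414^0.6 / (10 + 3414^0.6) * 2.1
= 1.952

1.952


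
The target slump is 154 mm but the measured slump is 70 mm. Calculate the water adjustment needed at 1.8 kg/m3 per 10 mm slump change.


Difference = 154 - 70 = 84 mm
Water adjustment = 84 * 1.8 / 10 = 15.1 kg/m3

15.1


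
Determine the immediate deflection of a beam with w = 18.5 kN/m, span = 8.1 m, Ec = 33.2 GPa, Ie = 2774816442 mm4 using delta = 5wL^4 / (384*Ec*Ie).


Convert: L = 8.1 m = 8100 mm, Ec = 33.2 GPa = 33200 MPa
delta = 5 * 18.5 * 8100^4 / (384 * 33200 * 2774816442)
= 11.26 mm

11.26


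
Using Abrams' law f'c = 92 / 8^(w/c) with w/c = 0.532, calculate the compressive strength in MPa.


f'c = 92 / 8^0.532
= 92 / 3.023
= 30.43 MPa

30.43


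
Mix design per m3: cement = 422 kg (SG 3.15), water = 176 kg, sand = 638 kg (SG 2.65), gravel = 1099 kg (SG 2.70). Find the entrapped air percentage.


Vol cement = 422 / (3.15 * 1000) = 0.133968 m3
Vol water = 176 / 1000 = 0.176 m3
Vol sand = 638 / (2.65 * 1000) = 0.240755 m3
Vol gravel = 1099 / (2.70 * 1000) = 0.407037 m3
Total solid + water volume = 0.95776 m3
Air = (1 - 0.95776) * 100 = 4.22%

4.22


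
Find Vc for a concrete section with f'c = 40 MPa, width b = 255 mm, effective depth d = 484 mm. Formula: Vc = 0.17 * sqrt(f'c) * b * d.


Vc = 0.17 * sqrt(40) * 255 * 484 / 1000
= 132.7 kN

132.7


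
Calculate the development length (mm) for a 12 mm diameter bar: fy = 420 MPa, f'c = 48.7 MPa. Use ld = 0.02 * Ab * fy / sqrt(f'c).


Ab = pi * 12^2 / 4 = 113.097 mm2
ld = 0.02 * 113.097 * 420 / sqrt(48.7)
= 136.1 mm

136.1


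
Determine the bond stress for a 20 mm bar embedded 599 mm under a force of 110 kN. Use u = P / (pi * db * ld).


u = P / (pi * db * ld)
= 110 * 1000 / (pi * 20 * 599)
= 2.923 MPa

2.923


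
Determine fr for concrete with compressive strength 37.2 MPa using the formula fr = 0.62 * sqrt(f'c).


fr = 0.62 * sqrt(37.2)
= 3.781 MPa

3.781


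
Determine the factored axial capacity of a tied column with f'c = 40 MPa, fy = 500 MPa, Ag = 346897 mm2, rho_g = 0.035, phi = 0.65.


Ast = rho * Ag = 0.035 * 346897 = 12141.395 mm2
phi*Pn = 0.65 * 0.80 * (0.85 * 40 * (346897 - 12141.395) + 500 * 12141.395) / 1000
= 9075.24 kN

9075.24


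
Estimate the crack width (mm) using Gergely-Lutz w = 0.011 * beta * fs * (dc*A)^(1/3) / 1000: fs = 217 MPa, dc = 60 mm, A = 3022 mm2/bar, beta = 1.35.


w = 0.011 * beta * fs * (dc * A)^(1/3) / 1000
= 0.011 * 1.35 * 217 * (60 * 3022)^(1/3) / 1000
= 0.182 mm

0.182


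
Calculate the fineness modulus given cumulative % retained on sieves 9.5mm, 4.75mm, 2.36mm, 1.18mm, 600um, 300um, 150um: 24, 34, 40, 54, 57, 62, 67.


FM = sum(cumulative % retained) / 100
= 338 / 100
= 3.38

3.38


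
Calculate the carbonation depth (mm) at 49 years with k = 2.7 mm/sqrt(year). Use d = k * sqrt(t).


depth = k * sqrt(t)
= 2.7 * sqrt(49)
= 18.9 mm

18.9


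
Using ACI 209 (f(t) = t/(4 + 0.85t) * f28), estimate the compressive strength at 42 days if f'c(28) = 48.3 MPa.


f(42) = 42 / (4 + 0.85 * 42) * 48.3
= 42 / 39.7 * 48.3
= 51.1 MPa

51.1


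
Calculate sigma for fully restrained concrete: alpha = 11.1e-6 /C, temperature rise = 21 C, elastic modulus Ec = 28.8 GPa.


sigma = alpha * dT * Ec
= 11.1e-6 * 21 * 28.8 * 1000
= 6.713 MPa

6.713


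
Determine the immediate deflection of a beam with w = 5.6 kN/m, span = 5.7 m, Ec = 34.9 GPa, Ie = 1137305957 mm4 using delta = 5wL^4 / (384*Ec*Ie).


Convert: L = 5.7 m = 5700 mm, Ec = 34.9 GPa = 34900 MPa
delta = 5 * 5.6 * 5700^4 / (384 * 34900 * 1137305957)
= 1.94 mm

1.94


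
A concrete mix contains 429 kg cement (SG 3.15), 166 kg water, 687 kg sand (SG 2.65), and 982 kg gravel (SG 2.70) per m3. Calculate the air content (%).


Vol cement = 429 / (3.15 * 1000) = 0.13619 m3
Vol water = 166 / 1000 = 0.166 m3
Vol sand = 687 / (2.65 * 1000) = 0.259245 m3
Vol gravel = 982 / (2.70 * 1000) = 0.363704 m3
Total solid + water volume = 0.925139 m3
Air = (1 - 0.925139) * 100 = 7.49%

7.49


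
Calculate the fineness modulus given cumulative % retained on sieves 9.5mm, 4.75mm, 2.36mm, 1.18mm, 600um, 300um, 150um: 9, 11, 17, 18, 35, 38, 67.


FM = sum(cumulative % retained) / 100
= 195 / 100
= 1.95

1.95


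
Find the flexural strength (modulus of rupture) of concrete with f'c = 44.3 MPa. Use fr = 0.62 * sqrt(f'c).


fr = 0.62 * sqrt(44.3)
= 4.127 MPa

4.127


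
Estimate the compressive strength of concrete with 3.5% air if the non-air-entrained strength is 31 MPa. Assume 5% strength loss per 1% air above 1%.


Strength loss = (3.5 - 1) * 5 = 12.5%
f'c = 31 * (1 - 12.5/100)
= 27.12 MPa

27.12


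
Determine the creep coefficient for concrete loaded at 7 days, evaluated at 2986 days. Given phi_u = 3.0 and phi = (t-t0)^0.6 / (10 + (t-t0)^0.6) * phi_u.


dt = 2986 - 7 = 2979
phi = 2979^0.6 / (10 + 2979^0.6) * 3.0
= 2.772

2.772


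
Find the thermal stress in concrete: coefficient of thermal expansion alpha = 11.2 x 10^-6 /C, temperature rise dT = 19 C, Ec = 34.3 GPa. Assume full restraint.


sigma = alpha * dT * Ec
= 11.2e-6 * 19 * 34.3 * 1000
= 7.299 MPa

7.299


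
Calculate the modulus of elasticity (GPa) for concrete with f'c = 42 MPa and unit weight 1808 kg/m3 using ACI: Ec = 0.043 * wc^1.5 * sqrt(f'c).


Ec = 0.043 * 1808^1.5 * sqrt(42) / 1000
= 21.42 GPa

21.42


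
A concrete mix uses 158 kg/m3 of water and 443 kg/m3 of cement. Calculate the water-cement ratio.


w/c = water / cement
w/c = 158 / 443 = 0.357

0.357


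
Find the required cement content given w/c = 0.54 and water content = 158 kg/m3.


Cement = water / (w/c)
= 158 / 0.54
= 292.6 kg/m3

292.6


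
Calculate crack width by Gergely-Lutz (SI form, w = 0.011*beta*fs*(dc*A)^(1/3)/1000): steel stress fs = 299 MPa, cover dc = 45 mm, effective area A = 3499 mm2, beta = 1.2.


w = 0.011 * beta * fs * (dc * A)^(1/3) / 1000
= 0.011 * 1.2 * 299 * (45 * 3499)^(1/3) / 1000
= 0.213 mm

0.213


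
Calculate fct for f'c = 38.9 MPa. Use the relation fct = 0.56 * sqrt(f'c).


fct = 0.56 * sqrt(38.9)
= 0.56 * 6.237
= 3.493 MPa

3.493


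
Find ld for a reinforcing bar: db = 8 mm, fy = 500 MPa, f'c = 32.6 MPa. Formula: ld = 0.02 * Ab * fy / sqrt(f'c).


Ab = pi * 8^2 / 4 = 50.265 mm2
ld = 0.02 * 50.265 * 500 / sqrt(32.6)
= 88.0 mm

88.0


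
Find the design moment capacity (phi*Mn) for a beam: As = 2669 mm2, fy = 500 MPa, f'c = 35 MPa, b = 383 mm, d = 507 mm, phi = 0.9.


a = As * fy / (0.85 * f'c * b)
= 2669 * 500 / (0.85 * 35 * 383)
= 117.1205 mm
Mn = As * fy * (d - a/2) / 10^6
= 598.4429 kN-m
phi*Mn = 0.9 * 598.4429 = 538.6 kN-m

538.6


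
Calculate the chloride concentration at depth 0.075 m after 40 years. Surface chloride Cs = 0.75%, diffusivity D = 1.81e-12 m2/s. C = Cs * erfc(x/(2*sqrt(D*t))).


t_seconds = 40 * 365.25 * 24 * 3600 = 1262304000.0 s
arg = 0.075 / (2 * sqrt(1.81e-12 * 1262304000.0))
= 0.7845
erfc(0.7845) = 0.2672
C = 0.75 * 0.2672 = 0.2004%

0.2004


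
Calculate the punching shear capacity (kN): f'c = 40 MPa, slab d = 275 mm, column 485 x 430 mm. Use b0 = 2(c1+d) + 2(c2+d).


b0 = 2*(485 + 275) + 2*(430 + 275) = 2930 mm
Vc = 0.33 * sqrt(40) * 2930 * 275 / 1000
= 1681.68 kN

1681.68


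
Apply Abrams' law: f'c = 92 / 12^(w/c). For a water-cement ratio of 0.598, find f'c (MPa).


f'c = 92 / 12^0.598
= 92 / 4.419
= 20.82 MPa

20.82


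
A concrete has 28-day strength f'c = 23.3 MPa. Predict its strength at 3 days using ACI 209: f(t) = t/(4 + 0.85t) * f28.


f(3) = 3 / (4 + 0.85 * 3) * 23.3
= 3 / 6.55 * 23.3
= 10.67 MPa

10.67


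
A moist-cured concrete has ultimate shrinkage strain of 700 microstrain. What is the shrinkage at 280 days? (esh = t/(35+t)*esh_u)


esh(280) = 280 / (35 + 280) * 700
= 280 / 315 * 700
= 622.2 microstrain

622.2


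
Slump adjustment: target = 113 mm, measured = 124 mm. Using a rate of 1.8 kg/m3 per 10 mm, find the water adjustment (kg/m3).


Difference = 113 - 124 = -11 mm
Water adjustment = -11 * 1.8 / 10 = -2.0 kg/m3

-2.0


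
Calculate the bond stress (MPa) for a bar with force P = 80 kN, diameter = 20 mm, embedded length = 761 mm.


u = P / (pi * db * ld)
= 80 * 1000 / (pi * 20 * 761)
= 1.673 MPa

1.673


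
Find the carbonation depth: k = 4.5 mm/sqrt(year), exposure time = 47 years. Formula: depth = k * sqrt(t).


depth = k * sqrt(t)
= 4.5 * sqrt(47)
= 30.85 mm

30.85


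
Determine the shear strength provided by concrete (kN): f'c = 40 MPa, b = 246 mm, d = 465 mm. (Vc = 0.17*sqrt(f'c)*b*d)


Vc = 0.17 * sqrt(40) * 246 * 465 / 1000
= 122.99 kN

122.99


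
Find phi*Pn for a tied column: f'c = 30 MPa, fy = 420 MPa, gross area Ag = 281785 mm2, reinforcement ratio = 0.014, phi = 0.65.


Ast = rho * Ag = 0.014 * 281785 = 3944.99 mm2
phi*Pn = 0.65 * 0.80 * (0.85 * 30 * (281785 - 3944.99) + 420 * 3944.99) / 1000
= 4545.74 kN

4545.74


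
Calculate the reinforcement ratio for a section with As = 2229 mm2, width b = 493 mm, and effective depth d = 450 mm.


rho = As / (b * d)
= 2229 / (493 * 450)
= 0.01

0.01


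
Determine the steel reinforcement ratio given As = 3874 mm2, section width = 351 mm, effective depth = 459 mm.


rho = As / (b * d)
= 3874 / (351 * 459)
= 0.024

0.024


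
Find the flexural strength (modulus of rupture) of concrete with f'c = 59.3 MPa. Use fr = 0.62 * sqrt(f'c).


fr = 0.62 * sqrt(59.3)
= 4.774 MPa

4.774


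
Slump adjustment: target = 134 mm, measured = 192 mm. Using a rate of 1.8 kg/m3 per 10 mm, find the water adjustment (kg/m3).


Difference = 134 - 192 = -58 mm
Water adjustment = -58 * 1.8 / 10 = -10.4 kg/m3

-10.4


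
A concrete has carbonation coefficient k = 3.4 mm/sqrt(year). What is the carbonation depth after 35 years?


depth = k * sqrt(t)
= 3.4 * sqrt(35)
= 20.11 mm

20.11


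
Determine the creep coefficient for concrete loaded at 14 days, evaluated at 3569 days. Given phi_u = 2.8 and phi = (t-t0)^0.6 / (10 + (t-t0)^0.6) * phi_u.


dt = 3569 - 14 = 3555
phi = 3555^0.6 / (10 + 3555^0.6) * 2.8
= 2.607

2.607


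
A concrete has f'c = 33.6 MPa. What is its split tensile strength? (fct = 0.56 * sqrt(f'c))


fct = 0.56 * sqrt(33.6)
= 0.56 * 5.797
= 3.246 MPa

3.246


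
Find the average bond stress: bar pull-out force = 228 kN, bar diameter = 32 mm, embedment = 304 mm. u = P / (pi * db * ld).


u = P / (pi * db * ld)
= 228 * 1000 / (pi * 32 * 304)
= 7.46 MPa

7.46


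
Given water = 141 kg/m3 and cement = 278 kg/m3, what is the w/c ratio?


w/c = water / cement
w/c = 141 / 278 = 0.507

0.507


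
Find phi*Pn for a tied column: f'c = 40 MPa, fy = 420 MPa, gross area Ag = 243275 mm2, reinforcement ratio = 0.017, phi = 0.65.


Ast = rho * Ag = 0.017 * 243275 = 4135.675 mm2
phi*Pn = 0.65 * 0.80 * (0.85 * 40 * (243275 - 4135.675) + 420 * 4135.675) / 1000
= 5131.21 kN

5131.21


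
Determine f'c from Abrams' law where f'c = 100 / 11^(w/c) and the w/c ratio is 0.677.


f'c = 100 / 11^0.677
= 100 / 5.07
= 19.72 MPa

19.72


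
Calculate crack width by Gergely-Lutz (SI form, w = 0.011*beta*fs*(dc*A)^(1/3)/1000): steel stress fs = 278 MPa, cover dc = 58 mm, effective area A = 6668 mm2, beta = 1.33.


w = 0.011 * beta * fs * (dc * A)^(1/3) / 1000
= 0.011 * 1.33 * 278 * (58 * 6668)^(1/3) / 1000
= 0.296 mm

0.296


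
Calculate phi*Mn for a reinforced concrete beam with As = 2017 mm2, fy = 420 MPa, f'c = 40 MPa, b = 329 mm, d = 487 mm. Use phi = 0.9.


a = As * fy / (0.85 * f'c * b)
= 2017 * 420 / (0.85 * 40 * 329)
= 75.7322 mm
Mn = As * fy * (d - a/2) / 10^6
= 380.4793 kN-m
phi*Mn = 0.9 * 380.4793 = 342.43 kN-m

342.43


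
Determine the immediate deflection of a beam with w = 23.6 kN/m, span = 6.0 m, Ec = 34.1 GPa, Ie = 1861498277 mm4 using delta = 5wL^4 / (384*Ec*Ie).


Convert: L = 6.0 m = 6000 mm, Ec = 34.1 GPa = 34100 MPa
delta = 5 * 23.6 * 6000^4 / (384 * 34100 * 1861498277)
= 6.27 mm

6.27


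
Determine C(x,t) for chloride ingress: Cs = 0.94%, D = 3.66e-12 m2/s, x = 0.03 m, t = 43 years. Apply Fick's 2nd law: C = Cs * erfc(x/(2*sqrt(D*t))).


t_seconds = 43 * 365.25 * 24 * 3600 = 1356976800.0 s
arg = 0.03 / (2 * sqrt(3.66e-12 * 1356976800.0))
= 0.2128
erfc(0.2128) = 0.7634
C = 0.94 * 0.7634 = 0.7176%

0.7176


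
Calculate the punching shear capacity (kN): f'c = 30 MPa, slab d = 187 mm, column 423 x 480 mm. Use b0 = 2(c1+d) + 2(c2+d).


b0 = 2*(423 + 187) + 2*(480 + 187) = 2554 mm
Vc = 0.33 * sqrt(30) * 2554 * 187 / 1000
= 863.25 kN

863.25


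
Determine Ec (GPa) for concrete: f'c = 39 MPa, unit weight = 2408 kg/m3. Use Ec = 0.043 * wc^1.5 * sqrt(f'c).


Ec = 0.043 * 2408^1.5 * sqrt(39) / 1000
= 31.73 GPa

31.73


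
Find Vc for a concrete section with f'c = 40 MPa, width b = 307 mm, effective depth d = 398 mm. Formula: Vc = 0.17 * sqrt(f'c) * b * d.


Vc = 0.17 * sqrt(40) * 307 * 398 / 1000
= 131.37 kN

131.37


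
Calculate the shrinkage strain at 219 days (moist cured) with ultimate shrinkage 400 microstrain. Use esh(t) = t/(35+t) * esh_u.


esh(219) = 219 / (35 + 219) * 400
= 219 / 254 * 400
= 344.9 microstrain

344.9


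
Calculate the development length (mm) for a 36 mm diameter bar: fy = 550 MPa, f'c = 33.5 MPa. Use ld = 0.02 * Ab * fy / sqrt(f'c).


Ab = pi * 36^2 / 4 = 1017.876 mm2
ld = 0.02 * 1017.876 * 550 / sqrt(33.5)
= 1934.5 mm

1934.5


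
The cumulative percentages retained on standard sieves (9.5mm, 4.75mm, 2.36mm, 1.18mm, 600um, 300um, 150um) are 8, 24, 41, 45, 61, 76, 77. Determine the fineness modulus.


FM = sum(cumulative % retained) / 100
= 332 / 100
= 3.32

3.32


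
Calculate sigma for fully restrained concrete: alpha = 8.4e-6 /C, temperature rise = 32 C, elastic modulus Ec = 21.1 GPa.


sigma = alpha * dT * Ec
= 8.4e-6 * 32 * 21.1 * 1000
= 5.672 MPa

5.672


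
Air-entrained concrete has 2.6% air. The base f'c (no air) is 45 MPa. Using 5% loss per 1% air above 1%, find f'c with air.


Strength loss = (2.6 - 1) * 5 = 8.0%
f'c = 45 * (1 - 8.0/100)
= 41.4 MPa

41.4


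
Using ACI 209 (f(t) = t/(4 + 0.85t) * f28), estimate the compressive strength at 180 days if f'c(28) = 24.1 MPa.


f(180) = 180 / (4 + 0.85 * 180) * 24.1
= 180 / 157.0 * 24.1
= 27.63 MPa

27.63


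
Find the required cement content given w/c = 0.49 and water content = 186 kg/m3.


Cement = water / (w/c)
= 186 / 0.49
= 379.6 kg/m3

379.6


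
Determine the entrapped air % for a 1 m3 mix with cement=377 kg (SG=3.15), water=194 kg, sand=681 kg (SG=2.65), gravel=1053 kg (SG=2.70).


Vol cement = 377 / (3.15 * 1000) = 0.119683 m3
Vol water = 194 / 1000 = 0.194 m3
Vol sand = 681 / (2.65 * 1000) = 0.256981 m3
Vol gravel = 1053 / (2.70 * 1000) = 0.39 m3
Total solid + water volume = 0.960664 m3
Air = (1 - 0.960664) * 100 = 3.93%

3.93


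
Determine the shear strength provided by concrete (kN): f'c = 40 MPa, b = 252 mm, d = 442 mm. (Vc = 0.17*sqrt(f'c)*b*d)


Vc = 0.17 * sqrt(40) * 252 * 442 / 1000
= 119.76 kN

119.76


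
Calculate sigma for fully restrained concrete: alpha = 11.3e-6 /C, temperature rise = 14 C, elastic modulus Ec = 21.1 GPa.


sigma = alpha * dT * Ec
= 11.3e-6 * 14 * 21.1 * 1000
= 3.338 MPa

3.338


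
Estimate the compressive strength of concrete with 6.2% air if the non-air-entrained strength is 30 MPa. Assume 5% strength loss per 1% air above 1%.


Strength loss = (6.2 - 1) * 5 = 26.0%
f'c = 30 * (1 - 26.0/100)
= 22.2 MPa

22.2


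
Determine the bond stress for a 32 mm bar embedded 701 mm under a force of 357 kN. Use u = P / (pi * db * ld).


u = P / (pi * db * ld)
= 357 * 1000 / (pi * 32 * 701)
= 5.066 MPa

5.066


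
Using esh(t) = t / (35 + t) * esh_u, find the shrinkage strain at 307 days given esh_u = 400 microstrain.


esh(307) = 307 / (35 + 307) * 400
= 307 / 342 * 400
= 359.1 microstrain

359.1


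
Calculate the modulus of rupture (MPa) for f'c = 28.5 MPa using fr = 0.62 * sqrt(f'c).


fr = 0.62 * sqrt(28.5)
= 3.31 MPa

3.31


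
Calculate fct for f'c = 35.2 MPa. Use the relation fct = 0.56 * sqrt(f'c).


fct = 0.56 * sqrt(35.2)
= 0.56 * 5.933
= 3.322 MPa

3.322


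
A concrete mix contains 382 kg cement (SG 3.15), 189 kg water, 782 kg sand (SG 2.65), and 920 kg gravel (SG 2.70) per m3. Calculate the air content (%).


Vol cement = 382 / (3.15 * 1000) = 0.12127 m3
Vol water = 189 / 1000 = 0.189 m3
Vol sand = 782 / (2.65 * 1000) = 0.295094 m3
Vol gravel = 920 / (2.70 * 1000) = 0.340741 m3
Total solid + water volume = 0.946105 m3
Air = (1 - 0.946105) * 100 = 5.39%

5.39


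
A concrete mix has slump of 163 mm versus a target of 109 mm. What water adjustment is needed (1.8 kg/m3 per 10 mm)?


Difference = 109 - 163 = -54 mm
Water adjustment = -54 * 1.8 / 10 = -9.7 kg/m3

-9.7


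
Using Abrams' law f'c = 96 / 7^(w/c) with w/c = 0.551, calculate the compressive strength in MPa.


f'c = 96 / 7^0.551
= 96 / 2.922
= 32.86 MPa

32.86


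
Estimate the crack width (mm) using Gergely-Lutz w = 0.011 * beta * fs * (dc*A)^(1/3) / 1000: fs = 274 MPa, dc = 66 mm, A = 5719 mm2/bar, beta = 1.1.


w = 0.011 * beta * fs * (dc * A)^(1/3) / 1000
= 0.011 * 1.1 * 274 * (66 * 5719)^(1/3) / 1000
= 0.24 mm

0.24


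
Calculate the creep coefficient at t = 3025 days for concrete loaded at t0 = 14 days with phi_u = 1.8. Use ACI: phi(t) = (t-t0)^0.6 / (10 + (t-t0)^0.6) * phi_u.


dt = 3025 - 14 = 3011
phi = 3011^0.6 / (10 + 3011^0.6) * 1.8
= 1.664

1.664


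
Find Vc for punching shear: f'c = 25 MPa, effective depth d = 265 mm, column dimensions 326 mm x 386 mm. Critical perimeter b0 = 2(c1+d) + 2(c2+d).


b0 = 2*(326 + 265) + 2*(386 + 265) = 2484 mm
Vc = 0.33 * sqrt(25) * 2484 * 265 / 1000
= 1086.13 kN

1086.13


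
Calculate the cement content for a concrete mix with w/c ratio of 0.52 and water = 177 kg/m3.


Cement = water / (w/c)
= 177 / 0.52
= 340.4 kg/m3

340.4


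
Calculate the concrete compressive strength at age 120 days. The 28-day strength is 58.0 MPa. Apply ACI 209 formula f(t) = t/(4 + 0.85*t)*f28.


f(120) = 120 / (4 + 0.85 * 120) * 58.0
= 120 / 106.0 * 58.0
= 65.66 MPa

65.66


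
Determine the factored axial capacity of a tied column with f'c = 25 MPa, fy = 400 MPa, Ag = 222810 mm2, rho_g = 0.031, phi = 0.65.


Ast = rho * Ag = 0.031 * 222810 = 6907.11 mm2
phi*Pn = 0.65 * 0.80 * (0.85 * 25 * (222810 - 6907.11) + 400 * 6907.11) / 1000
= 3822.41 kN

3822.41


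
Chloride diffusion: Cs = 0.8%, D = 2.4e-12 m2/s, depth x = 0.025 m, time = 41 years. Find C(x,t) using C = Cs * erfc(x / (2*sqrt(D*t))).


t_seconds = 41 * 365.25 * 24 * 3600 = 1293861600.0 s
arg = 0.025 / (2 * sqrt(2.4e-12 * 1293861600.0))
= 0.2243
erfc(0.2243) = 0.7511
C = 0.8 * 0.7511 = 0.6009%

0.6009


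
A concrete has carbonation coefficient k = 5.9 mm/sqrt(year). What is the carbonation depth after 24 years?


depth = k * sqrt(t)
= 5.9 * sqrt(24)
= 28.9 mm

28.9


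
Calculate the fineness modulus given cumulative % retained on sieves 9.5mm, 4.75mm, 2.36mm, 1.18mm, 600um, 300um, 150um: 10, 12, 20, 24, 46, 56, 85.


FM = sum(cumulative % retained) / 100
= 253 / 100
= 2.53

2.53


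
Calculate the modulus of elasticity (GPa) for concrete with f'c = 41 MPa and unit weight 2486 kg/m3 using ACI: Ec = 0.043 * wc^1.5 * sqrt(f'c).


Ec = 0.043 * 2486^1.5 * sqrt(41) / 1000
= 34.13 GPa

34.13


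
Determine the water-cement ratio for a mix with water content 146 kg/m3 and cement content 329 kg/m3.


w/c = water / cement
w/c = 146 / 329 = 0.444

0.444


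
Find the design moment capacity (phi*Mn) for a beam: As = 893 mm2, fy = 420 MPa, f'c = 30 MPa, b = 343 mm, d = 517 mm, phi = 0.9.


a = As * fy / (0.85 * f'c * b)
= 893 * 420 / (0.85 * 30 * 343)
= 42.8812 mm
Mn = As * fy * (d - a/2) / 10^6
= 185.8645 kN-m
phi*Mn = 0.9 * 185.8645 = 167.28 kN-m

167.28


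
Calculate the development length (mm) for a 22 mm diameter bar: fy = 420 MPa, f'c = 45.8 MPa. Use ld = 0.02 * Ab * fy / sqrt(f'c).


Ab = pi * 22^2 / 4 = 380.133 mm2
ld = 0.02 * 380.133 * 420 / sqrt(45.8)
= 471.8 mm

471.8


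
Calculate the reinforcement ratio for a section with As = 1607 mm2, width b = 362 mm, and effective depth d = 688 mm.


rho = As / (b * d)
= 1607 / (362 * 688)
= 0.0065

0.0065


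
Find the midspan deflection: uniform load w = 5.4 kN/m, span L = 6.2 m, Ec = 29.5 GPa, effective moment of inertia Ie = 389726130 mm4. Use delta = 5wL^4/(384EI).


Convert: L = 6.2 m = 6200 mm, Ec = 29.5 GPa = 29500 MPa
delta = 5 * 5.4 * 6200^4 / (384 * 29500 * 389726130)
= 9.04 mm

9.04


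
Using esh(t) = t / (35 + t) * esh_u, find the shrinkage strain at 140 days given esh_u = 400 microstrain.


esh(140) = 140 / (35 + 140) * 400
= 140 / 175 * 400
= 320.0 microstrain

320.0


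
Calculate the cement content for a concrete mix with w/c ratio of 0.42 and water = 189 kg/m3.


Cement = water / (w/c)
= 189 / 0.42
= 450.0 kg/m3

450.0


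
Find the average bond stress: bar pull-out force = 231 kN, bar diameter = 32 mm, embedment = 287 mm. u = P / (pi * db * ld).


u = P / (pi * db * ld)
= 231 * 1000 / (pi * 32 * 287)
= 8.006 MPa

8.006


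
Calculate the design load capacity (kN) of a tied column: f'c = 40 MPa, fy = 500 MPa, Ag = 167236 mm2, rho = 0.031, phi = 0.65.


Ast = rho * Ag = 0.031 * 167236 = 5184.316 mm2
phi*Pn = 0.65 * 0.80 * (0.85 * 40 * (167236 - 5184.316) + 500 * 5184.316) / 1000
= 4213.0 kN

4213.0


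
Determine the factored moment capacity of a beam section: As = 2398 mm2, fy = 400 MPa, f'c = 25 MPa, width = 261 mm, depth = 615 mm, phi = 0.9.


a = As * fy / (0.85 * f'c * b)
= 2398 * 400 / (0.85 * 25 * 261)
= 172.9457 mm
Mn = As * fy * (d - a/2) / 10^6
= 506.9632 kN-m
phi*Mn = 0.9 * 506.9632 = 456.27 kN-m

456.27


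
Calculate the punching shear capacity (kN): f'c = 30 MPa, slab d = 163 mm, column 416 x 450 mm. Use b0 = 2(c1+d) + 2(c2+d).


b0 = 2*(416 + 163) + 2*(450 + 163) = 2384 mm
Vc = 0.33 * sqrt(30) * 2384 * 163 / 1000
= 702.37 kN

702.37


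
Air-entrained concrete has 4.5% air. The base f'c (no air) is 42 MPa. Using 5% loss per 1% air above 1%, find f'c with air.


Strength loss = (4.5 - 1) * 5 = 17.5%
f'c = 42 * (1 - 17.5/100)
= 34.65 MPa

34.65


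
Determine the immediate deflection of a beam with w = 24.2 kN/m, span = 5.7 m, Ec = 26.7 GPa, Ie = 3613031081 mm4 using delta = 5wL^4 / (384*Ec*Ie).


Convert: L = 5.7 m = 5700 mm, Ec = 26.7 GPa = 26700 MPa
delta = 5 * 24.2 * 5700^4 / (384 * 26700 * 3613031081)
= 3.45 mm

3.45


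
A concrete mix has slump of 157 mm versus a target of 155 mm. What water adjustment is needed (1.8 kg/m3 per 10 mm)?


Difference = 155 - 157 = -2 mm
Water adjustment = -2 * 1.8 / 10 = -0.4 kg/m3

-0.4


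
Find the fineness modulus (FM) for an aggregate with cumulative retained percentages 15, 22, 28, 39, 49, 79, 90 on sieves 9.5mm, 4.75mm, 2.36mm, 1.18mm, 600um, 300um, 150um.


FM = sum(cumulative % retained) / 100
= 322 / 100
= 3.22

3.22


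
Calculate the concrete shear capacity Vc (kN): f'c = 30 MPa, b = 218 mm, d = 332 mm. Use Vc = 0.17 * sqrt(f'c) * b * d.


Vc = 0.17 * sqrt(30) * 218 * 332 / 1000
= 67.39 kN

67.39


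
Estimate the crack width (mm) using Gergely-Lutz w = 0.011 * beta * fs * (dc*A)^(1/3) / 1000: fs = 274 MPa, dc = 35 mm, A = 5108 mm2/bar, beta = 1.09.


w = 0.011 * beta * fs * (dc * A)^(1/3) / 1000
= 0.011 * 1.09 * 274 * (35 * 5108)^(1/3) / 1000
= 0.185 mm

0.185


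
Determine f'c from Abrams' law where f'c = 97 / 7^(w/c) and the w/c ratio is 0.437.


f'c = 97 / 7^0.437
= 97 / 2.34
= 41.44 MPa

41.44


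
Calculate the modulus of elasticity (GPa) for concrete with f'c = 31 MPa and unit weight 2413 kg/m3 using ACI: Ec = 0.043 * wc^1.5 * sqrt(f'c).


Ec = 0.043 * 2413^1.5 * sqrt(31) / 1000
= 28.38 GPa

28.38


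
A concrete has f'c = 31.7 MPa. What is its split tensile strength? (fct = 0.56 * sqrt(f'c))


fct = 0.56 * sqrt(31.7)
= 0.56 * 5.63
= 3.153 MPa

3.153


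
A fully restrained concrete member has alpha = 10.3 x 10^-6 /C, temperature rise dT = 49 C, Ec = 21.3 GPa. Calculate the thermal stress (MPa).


sigma = alpha * dT * Ec
= 10.3e-6 * 49 * 21.3 * 1000
= 10.75 MPa

10.75


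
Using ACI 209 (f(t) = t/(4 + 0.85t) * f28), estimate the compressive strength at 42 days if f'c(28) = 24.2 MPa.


f(42) = 42 / (4 + 0.85 * 42) * 24.2
= 42 / 39.7 * 24.2
= 25.6 MPa

25.6


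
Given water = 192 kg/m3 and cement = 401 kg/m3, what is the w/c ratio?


w/c = water / cement
w/c = 192 / 401 = 0.479

0.479


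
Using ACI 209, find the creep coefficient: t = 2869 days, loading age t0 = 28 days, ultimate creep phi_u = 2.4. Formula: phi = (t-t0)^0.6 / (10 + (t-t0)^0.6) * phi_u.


dt = 2869 - 28 = 2841
phi = 2841^0.6 / (10 + 2841^0.6) * 2.4
= 2.213

2.213


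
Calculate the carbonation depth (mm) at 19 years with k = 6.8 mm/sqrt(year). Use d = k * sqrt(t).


depth = k * sqrt(t)
= 6.8 * sqrt(19)
= 29.64 mm

29.64


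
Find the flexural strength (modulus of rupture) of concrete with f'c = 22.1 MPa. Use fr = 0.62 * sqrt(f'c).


fr = 0.62 * sqrt(22.1)
= 2.915 MPa

2.915


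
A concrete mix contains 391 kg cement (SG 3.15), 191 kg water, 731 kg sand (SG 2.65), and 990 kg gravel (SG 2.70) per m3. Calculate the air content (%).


Vol cement = 391 / (3.15 * 1000) = 0.124127 m3
Vol water = 191 / 1000 = 0.191 m3
Vol sand = 731 / (2.65 * 1000) = 0.275849 m3
Vol gravel = 990 / (2.70 * 1000) = 0.366667 m3
Total solid + water volume = 0.957643 m3
Air = (1 - 0.957643) * 100 = 4.24%

4.24
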